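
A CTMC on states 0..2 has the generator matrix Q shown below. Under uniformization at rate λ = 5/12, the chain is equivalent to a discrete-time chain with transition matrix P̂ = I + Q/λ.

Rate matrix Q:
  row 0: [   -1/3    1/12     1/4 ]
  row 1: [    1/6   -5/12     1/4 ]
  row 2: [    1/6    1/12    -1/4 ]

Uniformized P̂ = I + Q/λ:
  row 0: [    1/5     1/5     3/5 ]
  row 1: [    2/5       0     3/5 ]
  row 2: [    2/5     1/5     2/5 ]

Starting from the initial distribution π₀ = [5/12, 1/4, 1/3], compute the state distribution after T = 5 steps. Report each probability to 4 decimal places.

π = [0.3333, 0.1666, 0.5001]

t=0: π = [0.4167, 0.2500, 0.3333]
t=1: π = [0.3167, 0.1500, 0.5333]
t=2: π = [0.3367, 0.1700, 0.4933]
t=3: π = [0.3327, 0.1660, 0.5013]
t=4: π = [0.3335, 0.1668, 0.4997]
t=5: π = [0.3333, 0.1666, 0.5001]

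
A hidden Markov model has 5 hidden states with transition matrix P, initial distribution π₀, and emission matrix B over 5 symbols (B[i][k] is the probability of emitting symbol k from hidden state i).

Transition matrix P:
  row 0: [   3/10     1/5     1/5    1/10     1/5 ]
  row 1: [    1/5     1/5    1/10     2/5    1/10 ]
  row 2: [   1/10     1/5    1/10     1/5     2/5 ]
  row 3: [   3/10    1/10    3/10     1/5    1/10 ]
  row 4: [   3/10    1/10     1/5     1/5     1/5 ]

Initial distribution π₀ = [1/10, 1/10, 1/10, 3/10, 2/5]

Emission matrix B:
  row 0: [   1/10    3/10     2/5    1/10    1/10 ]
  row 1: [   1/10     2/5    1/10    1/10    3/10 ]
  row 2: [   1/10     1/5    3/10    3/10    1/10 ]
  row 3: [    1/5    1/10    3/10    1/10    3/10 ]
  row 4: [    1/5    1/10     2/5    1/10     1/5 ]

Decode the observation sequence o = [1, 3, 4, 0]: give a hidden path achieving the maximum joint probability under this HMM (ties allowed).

t=0: δ = [3.000e-02, 4.000e-02, 2.000e-02, 3.000e-02, 4.000e-02]  (obs o_0=1)
t=1: δ = [1.200e-03, 8.000e-04, 2.700e-03, 1.600e-03, 8.000e-04]  ψ = [4, 1, 3, 1, 2]  (obs o_1=3)
t=2: δ = [4.800e-05, 1.620e-04, 4.800e-05, 1.620e-04, 2.160e-04]  ψ = [3, 2, 3, 2, 2]  (obs o_2=4)
t=3: δ = [6.480e-06, 3.240e-06, 4.860e-06, 1.296e-05, 8.640e-06]  ψ = [4, 1, 3, 1, 4]  (obs o_3=0)
backtrack: best end state = 3; path = [3, 2, 1, 3]

path = [3, 2, 1, 3]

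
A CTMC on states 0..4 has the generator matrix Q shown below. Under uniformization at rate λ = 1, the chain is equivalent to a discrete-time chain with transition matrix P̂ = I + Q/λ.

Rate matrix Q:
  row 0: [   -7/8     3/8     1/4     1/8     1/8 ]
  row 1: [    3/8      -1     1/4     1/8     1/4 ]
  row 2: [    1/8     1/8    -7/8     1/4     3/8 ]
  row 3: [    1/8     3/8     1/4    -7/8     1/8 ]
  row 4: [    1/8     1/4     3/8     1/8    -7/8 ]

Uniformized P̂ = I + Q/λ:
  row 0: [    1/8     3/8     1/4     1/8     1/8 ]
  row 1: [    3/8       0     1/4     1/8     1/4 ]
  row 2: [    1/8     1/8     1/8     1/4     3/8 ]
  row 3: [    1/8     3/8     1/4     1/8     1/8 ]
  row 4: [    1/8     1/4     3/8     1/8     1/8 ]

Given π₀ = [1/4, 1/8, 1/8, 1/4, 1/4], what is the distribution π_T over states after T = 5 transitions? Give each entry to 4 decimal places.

π = [0.1764, 0.2099, 0.2462, 0.1556, 0.2119]

t=0: π = [0.2500, 0.1250, 0.1250, 0.2500, 0.2500]
t=1: π = [0.1563, 0.2656, 0.2656, 0.1406, 0.1719]
t=2: π = [0.1914, 0.1875, 0.2383, 0.1582, 0.2246]
t=3: π = [0.1719, 0.2170, 0.2483, 0.1548, 0.2080]
t=4: π = [0.1793, 0.2055, 0.2450, 0.1560, 0.2142]
t=5: π = [0.1764, 0.2099, 0.2462, 0.1556, 0.2119]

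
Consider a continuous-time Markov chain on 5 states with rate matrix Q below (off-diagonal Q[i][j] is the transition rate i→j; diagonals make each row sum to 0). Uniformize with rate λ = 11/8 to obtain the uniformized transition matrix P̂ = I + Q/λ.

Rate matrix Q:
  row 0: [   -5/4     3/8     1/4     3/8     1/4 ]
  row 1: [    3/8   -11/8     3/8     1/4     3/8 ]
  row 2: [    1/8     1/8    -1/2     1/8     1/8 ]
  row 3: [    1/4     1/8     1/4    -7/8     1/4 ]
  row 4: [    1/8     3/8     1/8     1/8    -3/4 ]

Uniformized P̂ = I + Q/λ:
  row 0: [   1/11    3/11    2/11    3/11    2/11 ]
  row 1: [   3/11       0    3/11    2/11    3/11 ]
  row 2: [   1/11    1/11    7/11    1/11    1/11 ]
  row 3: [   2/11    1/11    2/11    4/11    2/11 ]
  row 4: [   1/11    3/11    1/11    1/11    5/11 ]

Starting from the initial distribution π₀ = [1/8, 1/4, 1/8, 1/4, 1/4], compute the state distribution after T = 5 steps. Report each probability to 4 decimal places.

π = [0.1336, 0.1443, 0.3149, 0.1771, 0.2302]

t=0: π = [0.1250, 0.2500, 0.1250, 0.2500, 0.2500]
t=1: π = [0.1591, 0.1364, 0.2386, 0.2045, 0.2614]
t=2: π = [0.1343, 0.1550, 0.2789, 0.1880, 0.2438]
t=3: π = [0.1362, 0.1456, 0.3005, 0.1807, 0.2370]
t=4: π = [0.1338, 0.1455, 0.3101, 0.1782, 0.2324]
t=5: π = [0.1336, 0.1443, 0.3149, 0.1771, 0.2302]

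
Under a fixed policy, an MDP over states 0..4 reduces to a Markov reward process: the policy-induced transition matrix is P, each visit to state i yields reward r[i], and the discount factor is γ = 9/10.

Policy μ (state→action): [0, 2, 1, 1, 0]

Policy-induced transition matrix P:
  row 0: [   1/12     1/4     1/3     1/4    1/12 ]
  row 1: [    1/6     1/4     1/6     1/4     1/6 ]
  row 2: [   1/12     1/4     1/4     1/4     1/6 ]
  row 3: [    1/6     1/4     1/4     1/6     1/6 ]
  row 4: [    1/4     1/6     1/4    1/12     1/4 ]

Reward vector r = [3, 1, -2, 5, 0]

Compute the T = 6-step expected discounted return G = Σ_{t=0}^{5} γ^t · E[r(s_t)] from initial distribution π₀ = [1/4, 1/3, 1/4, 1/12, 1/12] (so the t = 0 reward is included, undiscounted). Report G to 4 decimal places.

G = 5.5722

t=0: π = [0.2500, 0.3333, 0.2500, 0.0833, 0.0833], E[r] = 1.0000, γ^t·E[r] = 1.000000, running G = 1.000000
t=1: π = [0.1319, 0.2431, 0.2431, 0.2292, 0.1528], E[r] = 1.2986, γ^t·E[r] = 1.168750, running G = 2.168750
t=2: π = [0.1481, 0.2373, 0.2407, 0.2054, 0.1684], E[r] = 1.2274, γ^t·E[r] = 0.994219, running G = 3.162969
t=3: π = [0.1483, 0.2360, 0.2426, 0.2048, 0.1684], E[r] = 1.2198, γ^t·E[r] = 0.889207, running G = 4.052176
t=4: π = [0.1481, 0.2360, 0.2427, 0.2049, 0.1683], E[r] = 1.2193, γ^t·E[r] = 0.799996, running G = 4.852172
t=5: π = [0.1481, 0.2360, 0.2427, 0.2049, 0.1684], E[r] = 1.2193, γ^t·E[r] = 0.720012, running G = 5.572184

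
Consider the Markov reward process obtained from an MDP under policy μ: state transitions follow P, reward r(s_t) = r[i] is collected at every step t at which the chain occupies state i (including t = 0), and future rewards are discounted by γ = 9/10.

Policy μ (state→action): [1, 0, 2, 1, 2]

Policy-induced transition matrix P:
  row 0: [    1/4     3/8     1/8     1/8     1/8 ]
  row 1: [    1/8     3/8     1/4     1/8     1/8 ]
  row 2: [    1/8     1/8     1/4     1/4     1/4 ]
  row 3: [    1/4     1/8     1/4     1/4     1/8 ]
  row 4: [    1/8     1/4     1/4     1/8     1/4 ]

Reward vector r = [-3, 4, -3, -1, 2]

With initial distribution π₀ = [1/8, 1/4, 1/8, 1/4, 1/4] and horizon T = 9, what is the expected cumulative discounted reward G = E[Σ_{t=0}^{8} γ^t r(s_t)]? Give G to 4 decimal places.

t=0: π = [0.1250, 0.2500, 0.1250, 0.2500, 0.2500], E[r] = 0.5000, γ^t·E[r] = 0.500000, running G = 0.500000
t=1: π = [0.1719, 0.2500, 0.2344, 0.1719, 0.1719], E[r] = -0.0469, γ^t·E[r] = -0.042188, running G = 0.457813
t=2: π = [0.1680, 0.2520, 0.2285, 0.1758, 0.1758], E[r] = -0.0059, γ^t·E[r] = -0.004746, running G = 0.453066
t=3: π = [0.1680, 0.2520, 0.2290, 0.1755, 0.1755], E[r] = -0.0076, γ^t·E[r] = -0.005517, running G = 0.447549
t=4: π = [0.1679, 0.2519, 0.2290, 0.1756, 0.1756], E[r] = -0.0076, γ^t·E[r] = -0.004966, running G = 0.442583
t=5: π = [0.1679, 0.2519, 0.2290, 0.1756, 0.1756], E[r] = -0.0076, γ^t·E[r] = -0.004501, running G = 0.438083
t=6: π = [0.1679, 0.2519, 0.2290, 0.1756, 0.1756], E[r] = -0.0076, γ^t·E[r] = -0.004056, running G = 0.434027
t=7: π = [0.1679, 0.2519, 0.2290, 0.1756, 0.1756], E[r] = -0.0076, γ^t·E[r] = -0.003651, running G = 0.430376
t=8: π = [0.1679, 0.2519, 0.2290, 0.1756, 0.1756], E[r] = -0.0076, γ^t·E[r] = -0.003286, running G = 0.427090

G = 0.4271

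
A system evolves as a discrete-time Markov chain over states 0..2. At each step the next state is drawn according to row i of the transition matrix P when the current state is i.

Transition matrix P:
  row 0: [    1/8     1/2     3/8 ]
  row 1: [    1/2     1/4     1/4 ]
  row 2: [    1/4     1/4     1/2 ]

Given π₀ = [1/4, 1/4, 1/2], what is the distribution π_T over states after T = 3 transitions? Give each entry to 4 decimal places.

t=0: π = [0.2500, 0.2500, 0.5000]
t=1: π = [0.2813, 0.3125, 0.4063]
t=2: π = [0.2930, 0.3203, 0.3867]
t=3: π = [0.2935, 0.3232, 0.3833]

π = [0.2935, 0.3232, 0.3833]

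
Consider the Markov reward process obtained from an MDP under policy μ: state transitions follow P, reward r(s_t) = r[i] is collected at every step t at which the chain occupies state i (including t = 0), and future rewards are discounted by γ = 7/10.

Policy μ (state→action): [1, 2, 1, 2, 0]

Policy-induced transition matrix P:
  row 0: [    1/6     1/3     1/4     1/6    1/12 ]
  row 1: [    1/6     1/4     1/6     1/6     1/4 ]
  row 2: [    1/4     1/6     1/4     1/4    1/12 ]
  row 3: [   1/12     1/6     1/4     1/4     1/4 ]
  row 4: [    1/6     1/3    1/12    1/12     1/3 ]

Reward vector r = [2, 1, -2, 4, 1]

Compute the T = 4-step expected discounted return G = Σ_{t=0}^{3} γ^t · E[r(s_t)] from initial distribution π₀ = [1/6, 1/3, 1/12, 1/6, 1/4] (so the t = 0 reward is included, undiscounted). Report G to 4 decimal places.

G = 3.1381

t=0: π = [0.1667, 0.3333, 0.0833, 0.1667, 0.2500], E[r] = 1.4167, γ^t·E[r] = 1.416667, running G = 1.416667
t=1: π = [0.1597, 0.2639, 0.1806, 0.1667, 0.2292], E[r] = 1.1181, γ^t·E[r] = 0.782639, running G = 2.199306
t=2: π = [0.1678, 0.2535, 0.1898, 0.1765, 0.2124], E[r] = 1.1279, γ^t·E[r] = 0.552668, running G = 2.751973
t=3: π = [0.1678, 0.2512, 0.1935, 0.1795, 0.2081], E[r] = 1.1258, γ^t·E[r] = 0.386156, running G = 3.138130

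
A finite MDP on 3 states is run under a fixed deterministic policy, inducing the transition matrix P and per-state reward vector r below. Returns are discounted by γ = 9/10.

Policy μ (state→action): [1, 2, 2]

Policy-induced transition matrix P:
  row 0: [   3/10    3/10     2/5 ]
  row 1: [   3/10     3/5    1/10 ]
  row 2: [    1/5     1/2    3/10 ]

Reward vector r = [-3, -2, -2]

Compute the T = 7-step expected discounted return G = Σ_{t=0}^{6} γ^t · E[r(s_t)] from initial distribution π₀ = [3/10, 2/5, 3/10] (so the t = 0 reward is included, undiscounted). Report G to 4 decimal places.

G = -11.8944

t=0: π = [0.3000, 0.4000, 0.3000], E[r] = -2.3000, γ^t·E[r] = -2.300000, running G = -2.300000
t=1: π = [0.2700, 0.4800, 0.2500], E[r] = -2.2700, γ^t·E[r] = -2.043000, running G = -4.343000
t=2: π = [0.2750, 0.4940, 0.2310], E[r] = -2.2750, γ^t·E[r] = -1.842750, running G = -6.185750
t=3: π = [0.2769, 0.4944, 0.2287], E[r] = -2.2769, γ^t·E[r] = -1.659860, running G = -7.845610
t=4: π = [0.2771, 0.4941, 0.2288], E[r] = -2.2771, γ^t·E[r] = -1.494025, running G = -9.339635
t=5: π = [0.2771, 0.4940, 0.2289], E[r] = -2.2771, γ^t·E[r] = -1.344616, running G = -10.684251
t=6: π = [0.2771, 0.4940, 0.2289], E[r] = -2.2771, γ^t·E[r] = -1.210150, running G = -11.894401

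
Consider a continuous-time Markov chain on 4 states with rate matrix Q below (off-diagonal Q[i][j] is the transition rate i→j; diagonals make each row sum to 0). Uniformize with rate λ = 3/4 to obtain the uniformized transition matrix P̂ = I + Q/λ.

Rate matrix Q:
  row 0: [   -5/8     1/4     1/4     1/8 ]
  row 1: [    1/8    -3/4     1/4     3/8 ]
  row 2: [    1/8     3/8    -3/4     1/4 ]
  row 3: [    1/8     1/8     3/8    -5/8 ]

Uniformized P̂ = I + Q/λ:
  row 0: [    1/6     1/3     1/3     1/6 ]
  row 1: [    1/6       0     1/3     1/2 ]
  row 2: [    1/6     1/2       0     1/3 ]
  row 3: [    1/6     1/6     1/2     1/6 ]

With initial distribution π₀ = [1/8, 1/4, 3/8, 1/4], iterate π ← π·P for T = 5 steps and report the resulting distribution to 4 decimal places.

t=0: π = [0.1250, 0.2500, 0.3750, 0.2500]
t=1: π = [0.1667, 0.2708, 0.2500, 0.3125]
t=2: π = [0.1667, 0.2326, 0.3021, 0.2986]
t=3: π = [0.1667, 0.2564, 0.2824, 0.2946]
t=4: π = [0.1667, 0.2459, 0.2883, 0.2992]
t=5: π = [0.1667, 0.2496, 0.2871, 0.2967]

π = [0.1667, 0.2496, 0.2871, 0.2967]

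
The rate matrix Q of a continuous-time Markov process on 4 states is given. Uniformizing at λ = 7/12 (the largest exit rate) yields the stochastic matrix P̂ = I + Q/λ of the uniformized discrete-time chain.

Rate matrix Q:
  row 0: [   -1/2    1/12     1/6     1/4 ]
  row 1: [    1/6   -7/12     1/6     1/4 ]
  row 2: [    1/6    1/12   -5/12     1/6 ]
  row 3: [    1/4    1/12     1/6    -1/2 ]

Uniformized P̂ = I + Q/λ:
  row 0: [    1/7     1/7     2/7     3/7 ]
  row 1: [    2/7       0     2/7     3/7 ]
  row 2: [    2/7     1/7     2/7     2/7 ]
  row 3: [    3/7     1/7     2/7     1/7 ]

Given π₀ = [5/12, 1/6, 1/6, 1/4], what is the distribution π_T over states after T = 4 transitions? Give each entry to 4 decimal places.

π = [0.2884, 0.1250, 0.2857, 0.3008]

t=0: π = [0.4167, 0.1667, 0.1667, 0.2500]
t=1: π = [0.2619, 0.1190, 0.2857, 0.3333]
t=2: π = [0.2959, 0.1259, 0.2857, 0.2925]
t=3: π = [0.2852, 0.1249, 0.2857, 0.3042]
t=4: π = [0.2884, 0.1250, 0.2857, 0.3008]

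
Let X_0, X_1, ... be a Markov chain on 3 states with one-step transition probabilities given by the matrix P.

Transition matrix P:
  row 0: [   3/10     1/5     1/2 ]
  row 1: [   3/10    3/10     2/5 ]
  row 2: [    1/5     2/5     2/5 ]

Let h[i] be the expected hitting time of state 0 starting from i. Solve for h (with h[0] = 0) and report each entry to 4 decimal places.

h = [0.0000, 3.8462, 4.2308]

First-step conditioning: h[0] = 0; for i ≠ 0, h[i] = 1 + Σ_k P[i][k]·h[k].
  h[1] = 1 + 3/10·h[1] + 2/5·h[2]
  h[2] = 1 + 2/5·h[1] + 2/5·h[2]
Solving the 2×2 linear system over states ≠ 0 gives exactly h = [0, 50/13, 55/13] (h[0] = 0 is the target).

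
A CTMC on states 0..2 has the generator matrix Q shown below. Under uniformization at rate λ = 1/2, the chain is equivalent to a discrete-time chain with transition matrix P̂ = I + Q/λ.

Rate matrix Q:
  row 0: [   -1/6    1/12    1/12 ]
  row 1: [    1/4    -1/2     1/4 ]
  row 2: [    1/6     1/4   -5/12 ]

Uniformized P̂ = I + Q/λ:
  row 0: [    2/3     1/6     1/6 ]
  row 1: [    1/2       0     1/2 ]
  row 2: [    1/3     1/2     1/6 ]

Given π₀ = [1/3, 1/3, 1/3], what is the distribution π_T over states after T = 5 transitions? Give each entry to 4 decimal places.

t=0: π = [0.3333, 0.3333, 0.3333]
t=1: π = [0.5000, 0.2222, 0.2778]
t=2: π = [0.5370, 0.2222, 0.2407]
t=3: π = [0.5494, 0.2099, 0.2407]
t=4: π = [0.5514, 0.2119, 0.2366]
t=5: π = [0.5525, 0.2102, 0.2373]

π = [0.5525, 0.2102, 0.2373]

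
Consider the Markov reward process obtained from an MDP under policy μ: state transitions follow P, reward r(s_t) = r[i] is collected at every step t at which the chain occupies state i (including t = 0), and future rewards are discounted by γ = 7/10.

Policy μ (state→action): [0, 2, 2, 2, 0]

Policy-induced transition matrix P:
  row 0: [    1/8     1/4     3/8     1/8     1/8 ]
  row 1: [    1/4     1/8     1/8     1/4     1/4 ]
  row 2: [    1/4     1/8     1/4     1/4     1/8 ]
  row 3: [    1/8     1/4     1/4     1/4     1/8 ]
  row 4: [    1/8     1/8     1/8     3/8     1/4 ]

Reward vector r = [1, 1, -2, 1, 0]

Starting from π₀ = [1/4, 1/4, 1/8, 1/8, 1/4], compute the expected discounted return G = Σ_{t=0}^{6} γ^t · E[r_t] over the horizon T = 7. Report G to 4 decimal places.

G = 0.6850

t=0: π = [0.2500, 0.2500, 0.1250, 0.1250, 0.2500], E[r] = 0.3750, γ^t·E[r] = 0.375000, running G = 0.375000
t=1: π = [0.1719, 0.1719, 0.2188, 0.2500, 0.1875], E[r] = 0.1563, γ^t·E[r] = 0.109375, running G = 0.484375
t=2: π = [0.1738, 0.1777, 0.2266, 0.2520, 0.1699], E[r] = 0.1504, γ^t·E[r] = 0.073691, running G = 0.558066
t=3: π = [0.1755, 0.1782, 0.2283, 0.2495, 0.1685], E[r] = 0.1467, γ^t·E[r] = 0.050328, running G = 0.608394
t=4: π = [0.1758, 0.1781, 0.2286, 0.2491, 0.1683], E[r] = 0.1458, γ^t·E[r] = 0.035017, running G = 0.643411
t=5: π = [0.1758, 0.1781, 0.2287, 0.2491, 0.1683], E[r] = 0.1457, γ^t·E[r] = 0.024486, running G = 0.667897
t=6: π = [0.1758, 0.1781, 0.2287, 0.2491, 0.1683], E[r] = 0.1457, γ^t·E[r] = 0.017137, running G = 0.685034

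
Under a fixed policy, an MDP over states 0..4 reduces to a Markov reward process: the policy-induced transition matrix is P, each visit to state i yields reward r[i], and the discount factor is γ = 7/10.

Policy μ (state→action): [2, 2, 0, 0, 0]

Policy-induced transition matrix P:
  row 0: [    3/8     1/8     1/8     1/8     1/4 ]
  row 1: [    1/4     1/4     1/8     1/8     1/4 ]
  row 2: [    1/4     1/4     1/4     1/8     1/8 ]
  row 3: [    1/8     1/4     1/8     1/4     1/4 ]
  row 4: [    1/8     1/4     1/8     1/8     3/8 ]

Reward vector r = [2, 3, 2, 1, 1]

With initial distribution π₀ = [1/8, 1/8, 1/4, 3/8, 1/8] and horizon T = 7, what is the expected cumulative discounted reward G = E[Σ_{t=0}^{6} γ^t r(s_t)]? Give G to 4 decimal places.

t=0: π = [0.1250, 0.1250, 0.2500, 0.3750, 0.1250], E[r] = 1.6250, γ^t·E[r] = 1.625000, running G = 1.625000
t=1: π = [0.2031, 0.2344, 0.1563, 0.1719, 0.2344], E[r] = 1.8281, γ^t·E[r] = 1.279688, running G = 2.904688
t=2: π = [0.2246, 0.2246, 0.1445, 0.1465, 0.2598], E[r] = 1.8184, γ^t·E[r] = 0.890996, running G = 3.795684
t=3: π = [0.2273, 0.2219, 0.1431, 0.1433, 0.2644], E[r] = 1.8142, γ^t·E[r] = 0.622274, running G = 4.417957
t=4: π = [0.2274, 0.2216, 0.1429, 0.1429, 0.2652], E[r] = 1.8135, γ^t·E[r] = 0.435423, running G = 4.853380
t=5: π = [0.2274, 0.2216, 0.1429, 0.1429, 0.2653], E[r] = 1.8134, γ^t·E[r] = 0.304781, running G = 5.158162
t=6: π = [0.2274, 0.2216, 0.1429, 0.1429, 0.2653], E[r] = 1.8134, γ^t·E[r] = 0.213346, running G = 5.371508

G = 5.3715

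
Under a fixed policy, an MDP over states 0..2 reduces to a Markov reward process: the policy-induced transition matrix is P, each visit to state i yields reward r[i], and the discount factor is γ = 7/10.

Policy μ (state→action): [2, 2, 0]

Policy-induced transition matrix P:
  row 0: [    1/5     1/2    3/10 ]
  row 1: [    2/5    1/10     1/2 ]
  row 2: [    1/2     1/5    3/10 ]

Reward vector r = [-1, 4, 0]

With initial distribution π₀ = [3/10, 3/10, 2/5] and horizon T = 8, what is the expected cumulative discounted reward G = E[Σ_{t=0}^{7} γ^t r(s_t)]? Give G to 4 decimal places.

t=0: π = [0.3000, 0.3000, 0.4000], E[r] = 0.9000, γ^t·E[r] = 0.900000, running G = 0.900000
t=1: π = [0.3800, 0.2600, 0.3600], E[r] = 0.6600, γ^t·E[r] = 0.462000, running G = 1.362000
t=2: π = [0.3600, 0.2880, 0.3520], E[r] = 0.7920, γ^t·E[r] = 0.388080, running G = 1.750080
t=3: π = [0.3632, 0.2792, 0.3576], E[r] = 0.7536, γ^t·E[r] = 0.258485, running G = 2.008565
t=4: π = [0.3631, 0.2810, 0.3558], E[r] = 0.7610, γ^t·E[r] = 0.182726, running G = 2.191291
t=5: π = [0.3630, 0.2808, 0.3562], E[r] = 0.7604, γ^t·E[r] = 0.127795, running G = 2.319086
t=6: π = [0.3630, 0.2808, 0.3562], E[r] = 0.7602, γ^t·E[r] = 0.089436, running G = 2.408521
t=7: π = [0.3630, 0.2808, 0.3562], E[r] = 0.7603, γ^t·E[r] = 0.062614, running G = 2.471135

G = 2.4711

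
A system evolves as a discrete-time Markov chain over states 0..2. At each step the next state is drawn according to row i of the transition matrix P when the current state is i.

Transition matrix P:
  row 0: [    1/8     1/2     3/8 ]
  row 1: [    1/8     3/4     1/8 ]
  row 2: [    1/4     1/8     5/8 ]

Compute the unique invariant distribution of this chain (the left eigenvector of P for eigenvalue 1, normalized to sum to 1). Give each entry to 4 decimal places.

Balance equations π_j = Σ_i π_i·P[i][j]:
  π_0 = 1/8·π_0 + 1/8·π_1 + 1/4·π_2
  π_1 = 1/2·π_0 + 3/4·π_1 + 1/8·π_2
  normalize: π_0 + π_1 + π_2 = 1
Solving the linear system gives exactly π = [1/6, 1/2, 1/3].

π = [0.1667, 0.5000, 0.3333]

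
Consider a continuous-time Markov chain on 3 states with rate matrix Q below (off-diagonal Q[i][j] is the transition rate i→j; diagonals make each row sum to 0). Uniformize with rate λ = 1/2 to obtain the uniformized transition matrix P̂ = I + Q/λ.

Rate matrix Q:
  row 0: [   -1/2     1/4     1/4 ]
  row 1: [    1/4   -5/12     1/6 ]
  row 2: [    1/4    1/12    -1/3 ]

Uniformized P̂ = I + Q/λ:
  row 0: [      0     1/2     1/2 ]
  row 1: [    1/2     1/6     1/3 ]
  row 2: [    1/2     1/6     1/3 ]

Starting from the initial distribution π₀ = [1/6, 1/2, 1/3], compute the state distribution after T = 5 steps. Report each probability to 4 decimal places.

t=0: π = [0.1667, 0.5000, 0.3333]
t=1: π = [0.4167, 0.2222, 0.3611]
t=2: π = [0.2917, 0.3056, 0.4028]
t=3: π = [0.3542, 0.2639, 0.3819]
t=4: π = [0.3229, 0.2847, 0.3924]
t=5: π = [0.3385, 0.2743, 0.3872]

π = [0.3385, 0.2743, 0.3872]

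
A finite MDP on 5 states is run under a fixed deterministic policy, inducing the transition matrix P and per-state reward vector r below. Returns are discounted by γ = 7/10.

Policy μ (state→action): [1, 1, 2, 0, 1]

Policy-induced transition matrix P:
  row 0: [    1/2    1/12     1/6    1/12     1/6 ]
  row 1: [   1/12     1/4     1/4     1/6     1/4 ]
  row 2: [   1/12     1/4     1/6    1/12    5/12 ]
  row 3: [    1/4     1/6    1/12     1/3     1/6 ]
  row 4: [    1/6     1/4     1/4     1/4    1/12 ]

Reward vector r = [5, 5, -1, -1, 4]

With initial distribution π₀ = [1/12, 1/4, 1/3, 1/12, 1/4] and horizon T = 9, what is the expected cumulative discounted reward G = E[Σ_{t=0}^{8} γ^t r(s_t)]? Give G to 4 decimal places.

G = 7.8637

t=0: π = [0.0833, 0.2500, 0.3333, 0.0833, 0.2500], E[r] = 2.2500, γ^t·E[r] = 2.250000, running G = 2.250000
t=1: π = [0.1528, 0.2292, 0.2014, 0.1667, 0.2500], E[r] = 2.5417, γ^t·E[r] = 1.779167, running G = 4.029167
t=2: π = [0.1956, 0.2106, 0.1927, 0.1858, 0.2153], E[r] = 2.5139, γ^t·E[r] = 1.231806, running G = 5.260972
t=3: π = [0.2137, 0.2019, 0.1867, 0.1832, 0.2145], E[r] = 2.5662, γ^t·E[r] = 0.880211, running G = 6.141183
t=4: π = [0.2208, 0.1991, 0.1861, 0.1817, 0.2123], E[r] = 2.5809, γ^t·E[r] = 0.619673, running G = 6.760856
t=5: π = [0.2233, 0.1981, 0.1858, 0.1807, 0.2121], E[r] = 2.5887, γ^t·E[r] = 0.435075, running G = 7.195931
t=6: π = [0.2242, 0.1977, 0.1858, 0.1804, 0.2119], E[r] = 2.5911, γ^t·E[r] = 0.304843, running G = 7.500774
t=7: π = [0.2245, 0.1976, 0.1858, 0.1802, 0.2119], E[r] = 2.5921, γ^t·E[r] = 0.213467, running G = 7.714241
t=8: π = [0.2246, 0.1976, 0.1858, 0.1802, 0.2119], E[r] = 2.5924, γ^t·E[r] = 0.149444, running G = 7.863685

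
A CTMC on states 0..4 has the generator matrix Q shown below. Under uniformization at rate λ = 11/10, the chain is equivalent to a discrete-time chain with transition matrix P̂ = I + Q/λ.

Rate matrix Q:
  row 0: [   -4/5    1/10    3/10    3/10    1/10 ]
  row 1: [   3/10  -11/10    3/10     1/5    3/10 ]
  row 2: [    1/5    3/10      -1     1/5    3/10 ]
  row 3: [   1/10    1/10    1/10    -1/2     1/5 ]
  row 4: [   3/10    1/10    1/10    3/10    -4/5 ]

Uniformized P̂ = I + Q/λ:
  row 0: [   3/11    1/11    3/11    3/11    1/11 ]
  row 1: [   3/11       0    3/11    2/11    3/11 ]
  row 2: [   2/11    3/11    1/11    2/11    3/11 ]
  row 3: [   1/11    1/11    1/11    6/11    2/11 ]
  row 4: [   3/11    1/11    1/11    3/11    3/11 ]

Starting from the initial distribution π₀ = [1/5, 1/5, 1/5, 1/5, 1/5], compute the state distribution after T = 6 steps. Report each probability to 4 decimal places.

t=0: π = [0.2000, 0.2000, 0.2000, 0.2000, 0.2000]
t=1: π = [0.2182, 0.1091, 0.1636, 0.2909, 0.2182]
t=2: π = [0.2050, 0.1107, 0.1504, 0.3273, 0.2066]
t=3: π = [0.1995, 0.1082, 0.1483, 0.3382, 0.2057]
t=4: π = [0.1977, 0.1080, 0.1469, 0.3417, 0.2057]
t=5: π = [0.1973, 0.1078, 0.1465, 0.3427, 0.2057]
t=6: π = [0.1971, 0.1077, 0.1464, 0.3431, 0.2057]

π = [0.1971, 0.1077, 0.1464, 0.3431, 0.2057]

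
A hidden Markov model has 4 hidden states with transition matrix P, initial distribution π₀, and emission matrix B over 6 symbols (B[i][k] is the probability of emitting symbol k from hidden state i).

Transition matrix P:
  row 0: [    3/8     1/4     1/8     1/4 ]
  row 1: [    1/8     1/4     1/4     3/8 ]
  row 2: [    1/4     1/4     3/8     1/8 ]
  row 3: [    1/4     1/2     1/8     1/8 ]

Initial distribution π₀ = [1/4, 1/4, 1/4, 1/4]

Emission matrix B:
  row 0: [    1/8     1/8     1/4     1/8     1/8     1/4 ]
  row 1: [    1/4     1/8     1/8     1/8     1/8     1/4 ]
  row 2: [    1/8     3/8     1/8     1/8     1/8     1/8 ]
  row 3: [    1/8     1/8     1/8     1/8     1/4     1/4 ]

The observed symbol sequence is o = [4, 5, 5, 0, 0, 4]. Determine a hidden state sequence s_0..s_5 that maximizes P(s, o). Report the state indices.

t=0: δ = [3.125e-02, 3.125e-02, 3.125e-02, 6.250e-02]  (obs o_0=4)
t=1: δ = [3.906e-03, 7.812e-03, 1.465e-03, 2.930e-03]  ψ = [3, 3, 2, 1]  (obs o_1=5)
t=2: δ = [3.662e-04, 4.883e-04, 2.441e-04, 7.324e-04]  ψ = [0, 1, 1, 1]  (obs o_2=5)
t=3: δ = [2.289e-05, 9.155e-05, 1.526e-05, 2.289e-05]  ψ = [3, 3, 1, 1]  (obs o_3=0)
t=4: δ = [1.431e-06, 5.722e-06, 2.861e-06, 4.292e-06]  ψ = [1, 1, 1, 1]  (obs o_4=0)
t=5: δ = [1.341e-07, 2.682e-07, 1.788e-07, 5.364e-07]  ψ = [3, 3, 1, 1]  (obs o_5=4)
backtrack: best end state = 3; path = [3, 1, 3, 1, 1, 3]

path = [3, 1, 3, 1, 1, 3]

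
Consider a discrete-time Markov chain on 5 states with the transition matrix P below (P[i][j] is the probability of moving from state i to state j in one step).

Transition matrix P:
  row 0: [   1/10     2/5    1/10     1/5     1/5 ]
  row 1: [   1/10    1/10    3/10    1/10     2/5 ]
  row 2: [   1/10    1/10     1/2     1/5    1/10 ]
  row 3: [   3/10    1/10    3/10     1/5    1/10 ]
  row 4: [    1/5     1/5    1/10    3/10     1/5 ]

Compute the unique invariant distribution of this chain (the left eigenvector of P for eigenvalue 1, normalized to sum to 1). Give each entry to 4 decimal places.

Balance equations π_j = Σ_i π_i·P[i][j]:
  π_0 = 1/10·π_0 + 1/10·π_1 + 1/10·π_2 + 3/10·π_3 + 1/5·π_4
  π_1 = 2/5·π_0 + 1/10·π_1 + 1/10·π_2 + 1/10·π_3 + 1/5·π_4
  π_2 = 1/10·π_0 + 3/10·π_1 + 1/2·π_2 + 3/10·π_3 + 1/10·π_4
  π_3 = 1/5·π_0 + 1/10·π_1 + 1/5·π_2 + 1/5·π_3 + 3/10·π_4
  normalize: π_0 + π_1 + π_2 + π_3 + π_4 = 1
Solving the linear system gives exactly π = [677/4264, 177/1066, 2467/8528, 1721/8528, 785/4264].

π = [0.1588, 0.1660, 0.2893, 0.2018, 0.1841]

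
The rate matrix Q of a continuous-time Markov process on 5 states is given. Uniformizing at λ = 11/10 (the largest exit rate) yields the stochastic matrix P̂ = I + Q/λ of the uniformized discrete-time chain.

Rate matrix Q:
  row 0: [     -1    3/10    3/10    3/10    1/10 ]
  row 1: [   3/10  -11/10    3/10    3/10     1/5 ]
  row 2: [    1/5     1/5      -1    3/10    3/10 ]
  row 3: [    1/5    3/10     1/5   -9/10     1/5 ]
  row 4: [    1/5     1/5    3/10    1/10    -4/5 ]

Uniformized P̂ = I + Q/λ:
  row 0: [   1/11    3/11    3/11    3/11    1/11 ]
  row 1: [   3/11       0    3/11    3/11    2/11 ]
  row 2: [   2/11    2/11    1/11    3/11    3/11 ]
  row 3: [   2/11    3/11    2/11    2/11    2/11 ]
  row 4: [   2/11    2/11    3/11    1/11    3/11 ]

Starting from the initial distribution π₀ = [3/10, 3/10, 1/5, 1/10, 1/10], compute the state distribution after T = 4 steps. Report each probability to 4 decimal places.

π = [0.1819, 0.1848, 0.2140, 0.2162, 0.2032]

t=0: π = [0.3000, 0.3000, 0.2000, 0.1000, 0.1000]
t=1: π = [0.1818, 0.1636, 0.2273, 0.2455, 0.1818]
t=2: π = [0.1802, 0.1909, 0.2091, 0.2174, 0.2025]
t=3: π = [0.1828, 0.1832, 0.2150, 0.2162, 0.2029]
t=4: π = [0.1819, 0.1848, 0.2140, 0.2162, 0.2032]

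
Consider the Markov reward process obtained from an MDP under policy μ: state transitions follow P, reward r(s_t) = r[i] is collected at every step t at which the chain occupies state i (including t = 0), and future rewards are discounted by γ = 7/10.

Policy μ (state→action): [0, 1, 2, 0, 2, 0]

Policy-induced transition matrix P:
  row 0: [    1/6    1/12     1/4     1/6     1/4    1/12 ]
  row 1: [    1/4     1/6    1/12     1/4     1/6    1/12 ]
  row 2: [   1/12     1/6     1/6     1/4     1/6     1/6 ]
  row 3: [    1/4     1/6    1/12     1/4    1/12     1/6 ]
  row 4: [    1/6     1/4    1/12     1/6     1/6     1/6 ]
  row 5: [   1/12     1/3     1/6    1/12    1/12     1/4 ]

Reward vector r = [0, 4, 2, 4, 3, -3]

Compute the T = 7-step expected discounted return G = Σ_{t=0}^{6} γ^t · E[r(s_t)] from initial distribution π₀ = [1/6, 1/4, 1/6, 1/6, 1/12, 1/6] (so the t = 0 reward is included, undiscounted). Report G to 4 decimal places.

G = 5.5392

t=0: π = [0.1667, 0.2500, 0.1667, 0.1667, 0.0833, 0.1667], E[r] = 1.7500, γ^t·E[r] = 1.750000, running G = 1.750000
t=1: π = [0.1736, 0.1875, 0.1389, 0.2014, 0.1528, 0.1458], E[r] = 1.8542, γ^t·E[r] = 1.297917, running G = 3.047917
t=2: π = [0.1753, 0.1892, 0.1360, 0.1985, 0.1522, 0.1487], E[r] = 1.8333, γ^t·E[r] = 0.898333, running G = 3.946250
t=3: π = [0.1753, 0.1895, 0.1363, 0.1979, 0.1523, 0.1487], E[r] = 1.8333, γ^t·E[r] = 0.628833, running G = 4.575083
t=4: π = [0.1752, 0.1895, 0.1363, 0.1979, 0.1524, 0.1487], E[r] = 1.8336, γ^t·E[r] = 0.440247, running G = 5.015330
t=5: π = [0.1752, 0.1895, 0.1363, 0.1979, 0.1524, 0.1487], E[r] = 1.8336, γ^t·E[r] = 0.308173, running G = 5.323504
t=6: π = [0.1752, 0.1895, 0.1363, 0.1979, 0.1524, 0.1487], E[r] = 1.8336, γ^t·E[r] = 0.215721, running G = 5.539225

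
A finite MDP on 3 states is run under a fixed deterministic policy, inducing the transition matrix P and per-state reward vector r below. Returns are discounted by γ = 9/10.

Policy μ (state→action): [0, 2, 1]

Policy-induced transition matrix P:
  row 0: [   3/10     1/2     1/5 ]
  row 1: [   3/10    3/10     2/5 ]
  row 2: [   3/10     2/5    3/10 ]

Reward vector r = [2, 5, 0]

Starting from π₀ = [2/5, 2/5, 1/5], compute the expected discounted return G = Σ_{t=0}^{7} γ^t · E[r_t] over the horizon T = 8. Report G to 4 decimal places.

G = 14.8320

t=0: π = [0.4000, 0.4000, 0.2000], E[r] = 2.8000, γ^t·E[r] = 2.800000, running G = 2.800000
t=1: π = [0.3000, 0.4000, 0.3000], E[r] = 2.6000, γ^t·E[r] = 2.340000, running G = 5.140000
t=2: π = [0.3000, 0.3900, 0.3100], E[r] = 2.5500, γ^t·E[r] = 2.065500, running G = 7.205500
t=3: π = [0.3000, 0.3910, 0.3090], E[r] = 2.5550, γ^t·E[r] = 1.862595, running G = 9.068095
t=4: π = [0.3000, 0.3909, 0.3091], E[r] = 2.5545, γ^t·E[r] = 1.676007, running G = 10.744102
t=5: π = [0.3000, 0.3909, 0.3091], E[r] = 2.5546, γ^t·E[r] = 1.508436, running G = 12.252539
t=6: π = [0.3000, 0.3909, 0.3091], E[r] = 2.5545, γ^t·E[r] = 1.357590, running G = 13.610129
t=7: π = [0.3000, 0.3909, 0.3091], E[r] = 2.5545, γ^t·E[r] = 1.221831, running G = 14.831960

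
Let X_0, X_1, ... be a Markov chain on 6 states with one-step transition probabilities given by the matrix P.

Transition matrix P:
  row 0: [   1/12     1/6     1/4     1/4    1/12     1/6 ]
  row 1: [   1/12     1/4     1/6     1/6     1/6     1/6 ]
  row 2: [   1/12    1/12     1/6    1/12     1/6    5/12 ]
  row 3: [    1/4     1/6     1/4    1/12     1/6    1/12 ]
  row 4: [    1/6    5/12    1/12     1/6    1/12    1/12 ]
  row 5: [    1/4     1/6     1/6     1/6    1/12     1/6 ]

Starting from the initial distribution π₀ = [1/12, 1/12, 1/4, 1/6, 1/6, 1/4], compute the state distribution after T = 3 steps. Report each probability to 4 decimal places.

t=0: π = [0.0833, 0.0833, 0.2500, 0.1667, 0.1667, 0.2500]
t=1: π = [0.1667, 0.1944, 0.1736, 0.1389, 0.1250, 0.2014]
t=2: π = [0.1505, 0.1997, 0.1817, 0.1545, 0.1256, 0.1881]
t=3: π = [0.1509, 0.1996, 0.1816, 0.1512, 0.1280, 0.1888]

π = [0.1509, 0.1996, 0.1816, 0.1512, 0.1280, 0.1888]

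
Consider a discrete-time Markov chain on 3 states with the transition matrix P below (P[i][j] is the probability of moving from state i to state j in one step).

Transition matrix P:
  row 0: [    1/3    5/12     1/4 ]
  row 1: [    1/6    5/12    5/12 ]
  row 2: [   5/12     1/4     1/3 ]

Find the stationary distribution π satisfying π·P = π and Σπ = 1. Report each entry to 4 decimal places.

Balance equations π_j = Σ_i π_i·P[i][j]:
  π_0 = 1/3·π_0 + 1/6·π_1 + 5/12·π_2
  π_1 = 5/12·π_0 + 5/12·π_1 + 1/4·π_2
  normalize: π_0 + π_1 + π_2 = 1
Solving the linear system gives exactly π = [41/136, 49/136, 23/68].

π = [0.3015, 0.3603, 0.3382]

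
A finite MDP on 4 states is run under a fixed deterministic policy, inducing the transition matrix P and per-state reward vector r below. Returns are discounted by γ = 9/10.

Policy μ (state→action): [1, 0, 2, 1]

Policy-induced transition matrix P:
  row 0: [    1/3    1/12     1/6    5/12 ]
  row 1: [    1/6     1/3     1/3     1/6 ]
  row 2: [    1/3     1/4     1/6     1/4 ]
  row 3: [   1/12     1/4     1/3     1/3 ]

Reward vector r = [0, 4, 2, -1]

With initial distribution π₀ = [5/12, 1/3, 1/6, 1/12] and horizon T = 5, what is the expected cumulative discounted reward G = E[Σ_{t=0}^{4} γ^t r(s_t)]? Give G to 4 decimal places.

G = 4.9639

t=0: π = [0.4167, 0.3333, 0.1667, 0.0833], E[r] = 1.5833, γ^t·E[r] = 1.583333, running G = 1.583333
t=1: π = [0.2569, 0.2083, 0.2361, 0.2986], E[r] = 1.0069, γ^t·E[r] = 0.906250, running G = 2.489583
t=2: π = [0.2240, 0.2245, 0.2512, 0.3003], E[r] = 1.1001, γ^t·E[r] = 0.891094, running G = 3.380677
t=3: π = [0.2208, 0.2314, 0.2541, 0.2936], E[r] = 1.1402, γ^t·E[r] = 0.831199, running G = 4.211876
t=4: π = [0.2214, 0.2325, 0.2542, 0.2920], E[r] = 1.1463, γ^t·E[r] = 0.752063, running G = 4.963940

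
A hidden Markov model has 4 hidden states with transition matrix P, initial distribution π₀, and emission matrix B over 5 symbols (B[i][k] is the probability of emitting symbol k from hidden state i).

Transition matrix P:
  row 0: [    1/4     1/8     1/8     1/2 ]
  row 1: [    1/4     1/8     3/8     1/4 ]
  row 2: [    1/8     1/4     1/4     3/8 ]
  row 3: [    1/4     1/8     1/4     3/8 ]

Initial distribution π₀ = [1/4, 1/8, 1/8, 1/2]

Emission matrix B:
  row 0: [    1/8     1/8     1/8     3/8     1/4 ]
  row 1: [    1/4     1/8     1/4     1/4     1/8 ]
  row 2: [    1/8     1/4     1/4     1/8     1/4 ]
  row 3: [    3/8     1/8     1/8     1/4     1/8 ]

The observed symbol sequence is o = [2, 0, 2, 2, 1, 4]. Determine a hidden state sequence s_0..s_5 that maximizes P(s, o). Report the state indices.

path = [3, 3, 2, 1, 2, 2]

t=0: δ = [3.125e-02, 3.125e-02, 3.125e-02, 6.250e-02]  (obs o_0=2)
t=1: δ = [1.953e-03, 1.953e-03, 1.953e-03, 8.789e-03]  ψ = [3, 2, 3, 3]  (obs o_1=0)
t=2: δ = [2.747e-04, 2.747e-04, 5.493e-04, 4.120e-04]  ψ = [3, 3, 3, 3]  (obs o_2=2)
t=3: δ = [1.287e-05, 3.433e-05, 3.433e-05, 2.575e-05]  ψ = [3, 2, 2, 2]  (obs o_3=2)
t=4: δ = [1.073e-06, 1.073e-06, 3.219e-06, 1.609e-06]  ψ = [1, 2, 1, 2]  (obs o_4=1)
t=5: δ = [1.006e-07, 1.006e-07, 2.012e-07, 1.509e-07]  ψ = [2, 2, 2, 2]  (obs o_5=4)
backtrack: best end state = 2; path = [3, 3, 2, 1, 2, 2]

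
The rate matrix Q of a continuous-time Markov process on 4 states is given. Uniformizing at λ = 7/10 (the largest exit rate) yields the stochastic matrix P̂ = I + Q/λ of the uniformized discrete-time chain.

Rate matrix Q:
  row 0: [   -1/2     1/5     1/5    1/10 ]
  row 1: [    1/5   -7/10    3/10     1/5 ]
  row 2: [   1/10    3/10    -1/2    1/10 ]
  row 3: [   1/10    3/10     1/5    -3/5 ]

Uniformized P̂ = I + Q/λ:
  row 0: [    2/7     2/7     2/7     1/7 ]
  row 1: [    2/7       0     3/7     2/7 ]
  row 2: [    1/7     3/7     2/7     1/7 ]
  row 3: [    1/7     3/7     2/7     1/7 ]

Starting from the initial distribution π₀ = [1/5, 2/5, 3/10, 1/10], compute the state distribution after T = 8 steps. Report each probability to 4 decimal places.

π = [0.2131, 0.2788, 0.3255, 0.1826]

t=0: π = [0.2000, 0.4000, 0.3000, 0.1000]
t=1: π = [0.2286, 0.2286, 0.3429, 0.2000]
t=2: π = [0.2082, 0.2980, 0.3184, 0.1755]
t=3: π = [0.2152, 0.2711, 0.3283, 0.1854]
t=4: π = [0.2123, 0.2816, 0.3244, 0.1816]
t=5: π = [0.2134, 0.2775, 0.3259, 0.1831]
t=6: π = [0.2130, 0.2791, 0.3254, 0.1825]
t=7: π = [0.2132, 0.2785, 0.3256, 0.1827]
t=8: π = [0.2131, 0.2788, 0.3255, 0.1826]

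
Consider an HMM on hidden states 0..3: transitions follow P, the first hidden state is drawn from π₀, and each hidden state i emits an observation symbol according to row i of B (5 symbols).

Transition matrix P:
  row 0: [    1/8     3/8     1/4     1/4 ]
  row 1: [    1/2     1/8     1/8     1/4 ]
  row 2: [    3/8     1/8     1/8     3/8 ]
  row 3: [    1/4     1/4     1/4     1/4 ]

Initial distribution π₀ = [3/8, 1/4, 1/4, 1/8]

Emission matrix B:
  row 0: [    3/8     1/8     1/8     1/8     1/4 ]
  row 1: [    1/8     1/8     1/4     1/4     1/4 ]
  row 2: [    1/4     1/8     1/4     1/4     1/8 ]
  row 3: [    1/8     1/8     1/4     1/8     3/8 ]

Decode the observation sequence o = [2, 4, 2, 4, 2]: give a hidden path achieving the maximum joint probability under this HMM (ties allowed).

t=0: δ = [4.688e-02, 6.250e-02, 6.250e-02, 3.125e-02]  (obs o_0=2)
t=1: δ = [7.812e-03, 4.395e-03, 1.465e-03, 8.789e-03]  ψ = [1, 0, 0, 2]  (obs o_1=4)
t=2: δ = [2.747e-04, 7.324e-04, 5.493e-04, 5.493e-04]  ψ = [1, 0, 3, 3]  (obs o_2=2)
t=3: δ = [9.155e-05, 3.433e-05, 1.717e-05, 7.725e-05]  ψ = [1, 3, 3, 2]  (obs o_3=4)
t=4: δ = [2.414e-06, 8.583e-06, 5.722e-06, 5.722e-06]  ψ = [3, 0, 0, 0]  (obs o_4=2)
backtrack: best end state = 1; path = [1, 0, 1, 0, 1]

path = [1, 0, 1, 0, 1]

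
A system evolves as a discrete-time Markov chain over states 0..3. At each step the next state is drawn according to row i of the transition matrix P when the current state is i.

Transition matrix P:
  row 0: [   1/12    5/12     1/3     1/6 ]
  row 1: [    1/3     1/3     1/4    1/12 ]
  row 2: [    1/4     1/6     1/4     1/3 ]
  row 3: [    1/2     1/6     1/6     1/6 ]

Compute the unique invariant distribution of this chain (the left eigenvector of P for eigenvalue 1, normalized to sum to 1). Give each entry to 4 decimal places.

Balance equations π_j = Σ_i π_i·P[i][j]:
  π_0 = 1/12·π_0 + 1/3·π_1 + 1/4·π_2 + 1/2·π_3
  π_1 = 5/12·π_0 + 1/3·π_1 + 1/6·π_2 + 1/6·π_3
  π_2 = 1/3·π_0 + 1/4·π_1 + 1/4·π_2 + 1/6·π_3
  normalize: π_0 + π_1 + π_2 + π_3 = 1
Solving the linear system gives exactly π = [110/401, 566/2005, 516/2005, 373/2005].

π = [0.2743, 0.2823, 0.2574, 0.1860]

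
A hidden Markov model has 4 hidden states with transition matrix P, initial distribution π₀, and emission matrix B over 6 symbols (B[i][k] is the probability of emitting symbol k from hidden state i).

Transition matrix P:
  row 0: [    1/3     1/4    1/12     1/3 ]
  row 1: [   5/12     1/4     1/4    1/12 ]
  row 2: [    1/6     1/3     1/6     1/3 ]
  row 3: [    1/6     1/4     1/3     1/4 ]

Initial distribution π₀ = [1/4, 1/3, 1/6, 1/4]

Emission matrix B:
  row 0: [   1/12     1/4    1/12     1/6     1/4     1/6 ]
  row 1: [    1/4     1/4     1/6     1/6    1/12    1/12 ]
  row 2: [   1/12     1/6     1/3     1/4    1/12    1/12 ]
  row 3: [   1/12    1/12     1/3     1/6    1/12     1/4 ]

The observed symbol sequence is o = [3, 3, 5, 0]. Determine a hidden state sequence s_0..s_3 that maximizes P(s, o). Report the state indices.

t=0: δ = [4.167e-02, 5.556e-02, 4.167e-02, 4.167e-02]  (obs o_0=3)
t=1: δ = [3.858e-03, 2.315e-03, 3.472e-03, 2.315e-03]  ψ = [1, 1, 1, 0]  (obs o_1=3)
t=2: δ = [2.143e-04, 9.645e-05, 6.430e-05, 3.215e-04]  ψ = [0, 2, 3, 0]  (obs o_2=5)
t=3: δ = [5.954e-06, 2.009e-05, 8.931e-06, 6.698e-06]  ψ = [0, 3, 3, 3]  (obs o_3=0)
backtrack: best end state = 1; path = [1, 0, 3, 1]

path = [1, 0, 3, 1]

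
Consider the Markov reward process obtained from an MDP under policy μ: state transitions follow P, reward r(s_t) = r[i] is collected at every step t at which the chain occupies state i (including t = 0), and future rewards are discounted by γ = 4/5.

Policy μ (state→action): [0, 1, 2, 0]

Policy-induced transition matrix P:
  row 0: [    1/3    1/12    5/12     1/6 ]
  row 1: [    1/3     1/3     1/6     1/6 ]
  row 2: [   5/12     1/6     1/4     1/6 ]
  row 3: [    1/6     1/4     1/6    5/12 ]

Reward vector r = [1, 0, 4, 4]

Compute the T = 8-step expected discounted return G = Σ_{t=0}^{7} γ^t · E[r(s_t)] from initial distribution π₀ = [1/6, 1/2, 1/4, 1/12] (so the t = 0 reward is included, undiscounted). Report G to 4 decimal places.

G = 8.4778

t=0: π = [0.1667, 0.5000, 0.2500, 0.0833], E[r] = 1.5000, γ^t·E[r] = 1.500000, running G = 1.500000
t=1: π = [0.3403, 0.2431, 0.2292, 0.1875], E[r] = 2.0069, γ^t·E[r] = 1.605556, running G = 3.105556
t=2: π = [0.3212, 0.1944, 0.2708, 0.2135], E[r] = 2.2587, γ^t·E[r] = 1.445556, running G = 4.551111
t=3: π = [0.3203, 0.1901, 0.2695, 0.2201], E[r] = 2.2786, γ^t·E[r] = 1.166667, running G = 5.717778
t=4: π = [0.3191, 0.1900, 0.2692, 0.2217], E[r] = 2.2827, γ^t·E[r] = 0.934978, running G = 6.652756
t=5: π = [0.3188, 0.1902, 0.2689, 0.2221], E[r] = 2.2827, γ^t·E[r] = 0.747991, running G = 7.400747
t=6: π = [0.3187, 0.1903, 0.2688, 0.2222], E[r] = 2.2826, γ^t·E[r] = 0.598368, running G = 7.999115
t=7: π = [0.3187, 0.1903, 0.2687, 0.2222], E[r] = 2.2825, γ^t·E[r] = 0.478683, running G = 8.477798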